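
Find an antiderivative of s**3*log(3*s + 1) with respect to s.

s**4*log(3*s + 1)/4 - s**4/16 + s**3/36 - s**2/72 + s/108 - log(3*s + 1)/324 + C

Use integration by parts with u = log(3*s + 1), dv = s**3 ds.
Then du = 3/(3*s + 1) ds and v = s**4/4.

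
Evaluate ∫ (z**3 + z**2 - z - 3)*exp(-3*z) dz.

Use integration by parts with u = z**3 + z**2 - z - 3, dv = exp(-3*z) dz, so v = -exp(-3*z)/3.
Apply parts 3 times (tabular method): alternate signs, differentiate u down to 0, integrate dv up.

(-9*z**3 - 18*z**2 - 3*z + 26)*exp(-3*z)/27 + C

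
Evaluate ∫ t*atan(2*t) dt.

Use integration by parts with u = arctan(2*t), dv = t dt.
Then du = 2/(4*t**2 + 1) dt.

t**2*atan(2*t)/2 - t/4 + atan(2*t)/8 + C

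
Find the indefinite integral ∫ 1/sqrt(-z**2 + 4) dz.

asin(z/2) + C

Substitute z = 2·sin(θ), so dz = 2·cos(θ) dθ and the radical becomes sqrt(-z**2 + 4) = 2·cos(θ) by the Pythagorean identity.
Integrate the resulting trig expression in θ, then back-substitute θ = asin(z/2), sin(θ) = z/2, cos(θ) = sqrt(-z**2 + 4)/2 (absorbing any constant into C).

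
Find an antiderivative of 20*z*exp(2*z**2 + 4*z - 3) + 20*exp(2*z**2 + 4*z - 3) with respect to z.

5*exp(2*z**2 + 4*z - 3) + C

Let u = 2*z**2 + 4*z - 3, so du = (4*z + 4) dz.
Rewriting, the integral becomes 5·∫ e^u du = 5·e^u.
Substituting back, u = 2*z**2 + 4*z - 3.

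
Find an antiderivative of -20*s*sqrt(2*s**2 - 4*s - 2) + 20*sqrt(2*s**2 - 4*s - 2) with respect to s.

Let u = 2*s**2 - 4*s - 2, so du = (4*s - 4) ds.
Rewriting, the integral becomes -5·∫ √u du = -5·(2/3)u^(3/2).
Substituting back, u = 2*s**2 - 4*s - 2.

-10*(2*s**2 - 4*s - 2)**(3/2)/3 + C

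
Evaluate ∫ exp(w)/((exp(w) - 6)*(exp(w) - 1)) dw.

log(exp(w) - 6)/5 - log(exp(w) - 1)/5 + C

Let u = e^w, du = e^w dw.
The integral becomes ∫ du/((u-6)(u-1)); decompose into partial fractions.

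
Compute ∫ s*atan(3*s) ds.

Use integration by parts with u = arctan(3*s), dv = s ds.
Then du = 3/(9*s**2 + 1) ds.

s**2*atan(3*s)/2 - s/6 + atan(3*s)/18 + C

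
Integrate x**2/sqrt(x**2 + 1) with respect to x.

Substitute x = tan(θ), so dx = sec(θ)^2 dθ and the radical becomes sqrt(x**2 + 1) = sec(θ) by the Pythagorean identity.
Integrate the resulting trig expression in θ, then back-substitute tan(θ) = x, sec(θ) = sqrt(x**2 + 1) (absorbing any constant into C).

x*sqrt(x**2 + 1)/2 - log(x + sqrt(x**2 + 1))/2 + C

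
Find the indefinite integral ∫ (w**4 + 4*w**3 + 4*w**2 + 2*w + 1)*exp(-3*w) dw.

Use integration by parts with u = w**4 + 4*w**3 + 4*w**2 + 2*w + 1, dv = exp(-3*w) dw, so v = -exp(-3*w)/3.
Apply parts 4 times (tabular method): alternate signs, differentiate u down to 0, integrate dv up.

(-27*w**4 - 144*w**3 - 252*w**2 - 222*w - 101)*exp(-3*w)/81 + C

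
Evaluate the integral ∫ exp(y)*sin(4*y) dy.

Let I denote the integral. Integrate by parts with u = sin(4*y), dv = exp(y) dy, so v = exp(y): I = exp(y)*sin(4*y) − 4·∫ exp(y)*cos(4*y) dy.
Apply parts again with u = cos(4*y), dv = exp(y) dy: ∫ exp(y)*cos(4*y) dy = exp(y)*cos(4*y) + 4·I. Substituting back brings back I: I = exp(y)*sin(4*y) - 4*exp(y)*cos(4*y) − 16·I.
Solving for I: (1 + 16)·I equals the remaining terms, so I = (1/17)·(exp(y)*sin(4*y) - 4*exp(y)*cos(4*y)).

exp(y)*sin(4*y)/17 - 4*exp(y)*cos(4*y)/17 + C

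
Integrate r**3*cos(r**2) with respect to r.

r**2*sin(r**2)/2 + cos(r**2)/2 + C

Let u = r², du = 2r dr; rewrite as (1/2)∫ u^1·cos(1u) du.
Now integrate by parts 1 time.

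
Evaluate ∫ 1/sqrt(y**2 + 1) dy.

log(y + sqrt(y**2 + 1)) + C

Substitute y = tan(θ), so dy = sec(θ)^2 dθ and the radical becomes sqrt(y**2 + 1) = sec(θ) by the Pythagorean identity.
Integrate the resulting trig expression in θ, then back-substitute tan(θ) = y, sec(θ) = sqrt(y**2 + 1) (absorbing any constant into C).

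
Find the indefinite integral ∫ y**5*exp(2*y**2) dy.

(2*y**4 - 2*y**2 + 1)*exp(2*y**2)/8 + C

Let u = y², du = 2y dy; rewrite as (1/2)∫ u^2·exp(2u) du.
Now integrate by parts 2 times.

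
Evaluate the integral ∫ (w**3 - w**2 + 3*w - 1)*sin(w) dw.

Use integration by parts with u = w**3 - w**2 + 3*w - 1, dv = sin(w) dw, so v = -cos(w).
Apply parts 3 times (tabular method): alternate signs, differentiate u down to 0, integrate dv up.

-w**3*cos(w) + 3*w**2*sin(w) + w**2*cos(w) - 2*w*sin(w) + 3*w*cos(w) - 3*sin(w) - cos(w) + C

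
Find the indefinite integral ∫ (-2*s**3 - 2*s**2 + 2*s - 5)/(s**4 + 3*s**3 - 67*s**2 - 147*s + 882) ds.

-775*log(s - 7)/728 + 71*log(s - 3)/360 + 343*log(s + 6)/117 - 569*log(s + 7)/140 + C

Factor the denominator: (s - 7)*(s - 3)*(s + 6)*(s + 7).
Partial-fraction decomposition: -569/(140*(s + 7)) + 343/(117*(s + 6)) + 71/(360*(s - 3)) - 775/(728*(s - 7)).
Integrate each term: A/(s−a) contributes A·log|s−a|.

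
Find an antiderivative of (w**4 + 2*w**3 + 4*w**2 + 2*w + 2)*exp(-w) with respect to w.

(-w**4 - 6*w**3 - 22*w**2 - 46*w - 48)*exp(-w) + C

Use integration by parts with u = w**4 + 2*w**3 + 4*w**2 + 2*w + 2, dv = exp(-w) dw, so v = -exp(-w).
Apply parts 4 times (tabular method): alternate signs, differentiate u down to 0, integrate dv up.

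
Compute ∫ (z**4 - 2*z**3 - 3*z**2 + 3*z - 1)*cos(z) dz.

z**4*sin(z) - 2*z**3*sin(z) + 4*z**3*cos(z) - 15*z**2*sin(z) - 6*z**2*cos(z) + 15*z*sin(z) - 30*z*cos(z) + 29*sin(z) + 15*cos(z) + C

Use integration by parts with u = z**4 - 2*z**3 - 3*z**2 + 3*z - 1, dv = cos(z) dz, so v = sin(z).
Apply parts 4 times (tabular method): alternate signs, differentiate u down to 0, integrate dv up.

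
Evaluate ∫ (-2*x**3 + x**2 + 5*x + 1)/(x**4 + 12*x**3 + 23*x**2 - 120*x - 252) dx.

-29*log(x - 3)/450 - 11*log(x + 2)/100 + 439*log(x + 6)/36 - 701*log(x + 7)/50 + C

Factor the denominator: (x - 3)*(x + 2)*(x + 6)*(x + 7).
Partial-fraction decomposition: -701/(50*(x + 7)) + 439/(36*(x + 6)) - 11/(100*(x + 2)) - 29/(450*(x - 3)).
Integrate each term: A/(x−a) contributes A·log|x−a|.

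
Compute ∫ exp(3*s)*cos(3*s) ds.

Let I denote the integral. Integrate by parts with u = cos(3*s), dv = exp(3*s) ds, so v = exp(3*s)/3: I = exp(3*s)*cos(3*s)/3 + ∫ exp(3*s)*sin(3*s) ds.
Apply parts again with u = sin(3*s), dv = exp(3*s) ds: ∫ exp(3*s)*sin(3*s) ds = exp(3*s)*sin(3*s)/3 − I. Substituting back brings back I: I = exp(3*s)*sin(3*s)/3 + exp(3*s)*cos(3*s)/3 − I.
Solving for I: (1 + 1)·I equals the remaining terms, so I = (1/2)·(exp(3*s)*sin(3*s)/3 + exp(3*s)*cos(3*s)/3).

exp(3*s)*sin(3*s)/6 + exp(3*s)*cos(3*s)/6 + C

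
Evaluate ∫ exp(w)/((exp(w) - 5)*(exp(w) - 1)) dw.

log(exp(w) - 5)/4 - log(exp(w) - 1)/4 + C

Let u = e^w, du = e^w dw.
The integral becomes ∫ du/((u-5)(u-1)); decompose into partial fractions.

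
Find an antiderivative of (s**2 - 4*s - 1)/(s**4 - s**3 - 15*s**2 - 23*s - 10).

log(s - 5)/63 + 14*log(s + 1)/9 - 11*log(s + 2)/7 + 2/(3*s + 3) + C

Factor the denominator: (s - 5)*(s + 1)**2*(s + 2).
Partial-fraction decomposition: -11/(7*(s + 2)) + 14/(9*(s + 1)) - 2/(3*(s + 1)**2) + 1/(63*(s - 5)).
Integrate each term; A/(s−a) gives A·log|s−a|; A/(s−a)² gives −A/(s−a).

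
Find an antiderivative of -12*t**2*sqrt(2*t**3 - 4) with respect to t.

Let u = 2*t**3 - 4, so du = (6*t**2) dt.
Rewriting, the integral becomes -2·∫ √u du = -2·(2/3)u^(3/2).
Substituting back, u = 2*t**3 - 4.

-4*(2*t**3 - 4)**(3/2)/3 + C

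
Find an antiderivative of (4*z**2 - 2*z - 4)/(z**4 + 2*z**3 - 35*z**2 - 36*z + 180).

43*log(z - 5)/132 - log(z - 2)/15 + 19*log(z + 3)/60 - 19*log(z + 6)/33 + C

Factor the denominator: (z - 5)*(z - 2)*(z + 3)*(z + 6).
Partial-fraction decomposition: -19/(33*(z + 6)) + 19/(60*(z + 3)) - 1/(15*(z - 2)) + 43/(132*(z - 5)).
Integrate each term: A/(z−a) contributes A·log|z−a|.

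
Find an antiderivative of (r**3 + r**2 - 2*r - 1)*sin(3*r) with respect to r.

Use integration by parts with u = r**3 + r**2 - 2*r - 1, dv = sin(3*r) dr, so v = -cos(3*r)/3.
Apply parts 3 times (tabular method): alternate signs, differentiate u down to 0, integrate dv up.

-r**3*cos(3*r)/3 + r**2*sin(3*r)/3 - r**2*cos(3*r)/3 + 2*r*sin(3*r)/9 + 8*r*cos(3*r)/9 - 8*sin(3*r)/27 + 11*cos(3*r)/27 + C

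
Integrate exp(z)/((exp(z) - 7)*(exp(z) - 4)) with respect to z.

log(exp(z) - 7)/3 - log(exp(z) - 4)/3 + C

Let u = e^z, du = e^z dz.
The integral becomes ∫ du/((u-7)(u-4)); decompose into partial fractions.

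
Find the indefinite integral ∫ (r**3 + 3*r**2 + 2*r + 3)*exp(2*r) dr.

(4*r**3 + 6*r**2 + 2*r + 11)*exp(2*r)/8 + C

Use integration by parts with u = r**3 + 3*r**2 + 2*r + 3, dv = exp(2*r) dr, so v = exp(2*r)/2.
Apply parts 3 times (tabular method): alternate signs, differentiate u down to 0, integrate dv up.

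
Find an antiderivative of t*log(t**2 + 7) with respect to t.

Let u = t**2 + 7, so du = (2*t) dt.
The integral becomes (1/2)·∫ log(u) du; integrate by parts with u′=log(u), dv′=du.

t**2*log(t**2 + 7)/2 - t**2/2 + 7*log(t**2 + 7)/2 + C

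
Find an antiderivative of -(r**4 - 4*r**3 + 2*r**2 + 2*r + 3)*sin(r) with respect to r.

r**4*cos(r) - 4*r**3*sin(r) - 4*r**3*cos(r) + 12*r**2*sin(r) - 10*r**2*cos(r) + 20*r*sin(r) + 26*r*cos(r) - 26*sin(r) + 23*cos(r) + C

Use integration by parts with u = r**4 - 4*r**3 + 2*r**2 + 2*r + 3, dv = -sin(r) dr, so v = cos(r).
Apply parts 4 times (tabular method): alternate signs, differentiate u down to 0, integrate dv up.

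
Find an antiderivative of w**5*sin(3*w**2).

Let u = w², du = 2w dw; rewrite as (1/2)∫ u^2·sin(3u) du.
Now integrate by parts 2 times.

-w**4*cos(3*w**2)/6 + w**2*sin(3*w**2)/9 + cos(3*w**2)/27 + C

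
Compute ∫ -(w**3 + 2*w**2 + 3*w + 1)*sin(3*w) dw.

Use integration by parts with u = w**3 + 2*w**2 + 3*w + 1, dv = -sin(3*w) dw, so v = cos(3*w)/3.
Apply parts 3 times (tabular method): alternate signs, differentiate u down to 0, integrate dv up.

w**3*cos(3*w)/3 - w**2*sin(3*w)/3 + 2*w**2*cos(3*w)/3 - 4*w*sin(3*w)/9 + 7*w*cos(3*w)/9 - 7*sin(3*w)/27 + 5*cos(3*w)/27 + C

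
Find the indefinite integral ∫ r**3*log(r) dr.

Use integration by parts with u = log(r), dv = r**3 dr.
Then du = 1/r dr and v = r**4/4.

r**4*log(r)/4 - r**4/16 + C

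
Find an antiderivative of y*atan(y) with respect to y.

y**2*atan(y)/2 - y/2 + atan(y)/2 + C

Use integration by parts with u = arctan(y), dv = y dy.
Then du = 1/(y**2 + 1) dy.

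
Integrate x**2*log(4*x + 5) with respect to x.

Use integration by parts with u = log(4*x + 5), dv = x**2 dx.
Then du = 4/(4*x + 5) dx and v = x**3/3.

x**3*log(4*x + 5)/3 - x**3/9 + 5*x**2/24 - 25*x/48 + 125*log(4*x + 5)/192 + C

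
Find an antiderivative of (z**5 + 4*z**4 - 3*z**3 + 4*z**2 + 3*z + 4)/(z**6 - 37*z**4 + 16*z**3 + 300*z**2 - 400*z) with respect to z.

-log(z)/100 + 5369*log(z - 5)/4050 - 433*log(z - 2)/756 + 31*log(z + 4)/162 + 23*log(z + 5)/350 + 7/(18*z - 36) + C

Factor the denominator: z*(z - 5)*(z - 2)**2*(z + 4)*(z + 5).
Partial-fraction decomposition: 23/(350*(z + 5)) + 31/(162*(z + 4)) - 433/(756*(z - 2)) - 7/(18*(z - 2)**2) + 5369/(4050*(z - 5)) - 1/(100*z).
Integrate each term; A/(z−a) gives A·log|z−a|; A/(z−a)² gives −A/(z−a).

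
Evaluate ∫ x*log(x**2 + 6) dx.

x**2*log(x**2 + 6)/2 - x**2/2 + 3*log(x**2 + 6) + C

Let u = x**2 + 6, so du = (2*x) dx.
The integral becomes (1/2)·∫ log(u) du; integrate by parts with u′=log(u), dv′=du.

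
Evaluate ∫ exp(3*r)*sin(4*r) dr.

Let I denote the integral. Integrate by parts with u = sin(4*r), dv = exp(3*r) dr, so v = exp(3*r)/3: I = exp(3*r)*sin(4*r)/3 − (4/3)·∫ exp(3*r)*cos(4*r) dr.
Apply parts again with u = cos(4*r), dv = exp(3*r) dr: ∫ exp(3*r)*cos(4*r) dr = exp(3*r)*cos(4*r)/3 + (4/3)·I. Substituting back brings back I: I = exp(3*r)*sin(4*r)/3 - 4*exp(3*r)*cos(4*r)/9 − (16/9)·I.
Solving for I: (1 + 16/9)·I equals the remaining terms, so I = (9/25)·(exp(3*r)*sin(4*r)/3 - 4*exp(3*r)*cos(4*r)/9).

3*exp(3*r)*sin(4*r)/25 - 4*exp(3*r)*cos(4*r)/25 + C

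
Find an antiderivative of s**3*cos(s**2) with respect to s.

Let u = s², du = 2s ds; rewrite as (1/2)∫ u^1·cos(1u) du.
Now integrate by parts 1 time.

s**2*sin(s**2)/2 + cos(s**2)/2 + C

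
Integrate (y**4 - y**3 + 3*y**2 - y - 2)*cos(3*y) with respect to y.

y**4*sin(3*y)/3 - y**3*sin(3*y)/3 + 4*y**3*cos(3*y)/9 + 5*y**2*sin(3*y)/9 - y**2*cos(3*y)/3 - y*sin(3*y)/9 + 10*y*cos(3*y)/27 - 64*sin(3*y)/81 - cos(3*y)/27 + C

Use integration by parts with u = y**4 - y**3 + 3*y**2 - y - 2, dv = cos(3*y) dy, so v = sin(3*y)/3.
Apply parts 4 times (tabular method): alternate signs, differentiate u down to 0, integrate dv up.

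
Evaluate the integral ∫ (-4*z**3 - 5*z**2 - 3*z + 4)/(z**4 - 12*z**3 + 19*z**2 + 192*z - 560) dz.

-817*log(z - 7)/33 + 106*log(z - 5)/3 - 43*log(z - 4)/3 - 8*log(z + 4)/33 + C

Factor the denominator: (z - 7)*(z - 5)*(z - 4)*(z + 4).
Partial-fraction decomposition: -8/(33*(z + 4)) - 43/(3*(z - 4)) + 106/(3*(z - 5)) - 817/(33*(z - 7)).
Integrate each term: A/(z−a) contributes A·log|z−a|.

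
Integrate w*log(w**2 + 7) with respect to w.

Let u = w**2 + 7, so du = (2*w) dw.
The integral becomes (1/2)·∫ log(u) du; integrate by parts with u′=log(u), dv′=du.

w**2*log(w**2 + 7)/2 - w**2/2 + 7*log(w**2 + 7)/2 + C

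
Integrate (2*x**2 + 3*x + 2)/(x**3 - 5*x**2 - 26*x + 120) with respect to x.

Factor the denominator: (x - 6)*(x - 4)*(x + 5).
Partial-fraction decomposition: 37/(99*(x + 5)) - 23/(9*(x - 4)) + 46/(11*(x - 6)).
Integrate each term: A/(x−a) contributes A·log|x−a|.

46*log(x - 6)/11 - 23*log(x - 4)/9 + 37*log(x + 5)/99 + C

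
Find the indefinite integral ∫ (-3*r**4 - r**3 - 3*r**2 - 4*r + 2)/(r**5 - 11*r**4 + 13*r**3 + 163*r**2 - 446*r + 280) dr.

-2573*log(r - 7)/220 + 2093*log(r - 5)/216 - 37*log(r - 2)/45 + 3*log(r - 1)/40 - 367*log(r + 4)/1485 + C

Factor the denominator: (r - 7)*(r - 5)*(r - 2)*(r - 1)*(r + 4).
Partial-fraction decomposition: -367/(1485*(r + 4)) + 3/(40*(r - 1)) - 37/(45*(r - 2)) + 2093/(216*(r - 5)) - 2573/(220*(r - 7)).
Integrate each term: A/(r−a) contributes A·log|r−a|.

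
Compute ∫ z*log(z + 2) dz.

Use integration by parts with u = log(z + 2), dv = z dz.
Then du = 1/(z + 2) dz and v = z**2/2.

z**2*log(z + 2)/2 - z**2/4 + z - 2*log(z + 2) + C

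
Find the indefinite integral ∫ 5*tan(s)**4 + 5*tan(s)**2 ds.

Let u = tan(s), so du = (tan(s)**2 + 1) ds.
Rewriting, the integral becomes 5·∫ u^2 du = 5·u^3/3.
Substituting back, u = tan(s).

5*tan(s)**3/3 + C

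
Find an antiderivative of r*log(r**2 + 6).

Let u = r**2 + 6, so du = (2*r) dr.
The integral becomes (1/2)·∫ log(u) du; integrate by parts with u′=log(u), dv′=du.

r**2*log(r**2 + 6)/2 - r**2/2 + 3*log(r**2 + 6) + C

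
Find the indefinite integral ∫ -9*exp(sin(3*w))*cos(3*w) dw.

-3*exp(sin(3*w)) + C

Let u = sin(3*w), so du = (3*cos(3*w)) dw.
Rewriting, the integral becomes -3·∫ e^u du = -3·e^u.
Substituting back, u = sin(3*w).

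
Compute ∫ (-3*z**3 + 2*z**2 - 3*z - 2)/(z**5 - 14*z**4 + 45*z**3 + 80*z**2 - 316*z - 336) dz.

Factor the denominator: (z - 7)*(z - 6)*(z - 4)*(z + 1)*(z + 2).
Partial-fraction decomposition: 1/(12*(z + 2)) - 3/(140*(z + 1)) - 29/(30*(z - 4)) + 149/(28*(z - 6)) - 53/(12*(z - 7)).
Integrate each term: A/(z−a) contributes A·log|z−a|.

-53*log(z - 7)/12 + 149*log(z - 6)/28 - 29*log(z - 4)/30 - 3*log(z + 1)/140 + log(z + 2)/12 + C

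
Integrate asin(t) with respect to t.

Use integration by parts with u = arcsin(t), dv = dt.
Then du = 1/sqrt(-t**2 + 1) dt.

t*asin(t) + sqrt(-t**2 + 1) + C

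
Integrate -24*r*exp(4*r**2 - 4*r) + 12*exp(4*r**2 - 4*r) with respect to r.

Let u = 4*r**2 - 4*r, so du = (8*r - 4) dr.
Rewriting, the integral becomes -3·∫ e^u du = -3·e^u.
Substituting back, u = 4*r**2 - 4*r.

-3*exp(4*r**2 - 4*r) + C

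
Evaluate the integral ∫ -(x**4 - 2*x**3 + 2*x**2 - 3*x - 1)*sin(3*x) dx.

x**4*cos(3*x)/3 - 4*x**3*sin(3*x)/9 - 2*x**3*cos(3*x)/3 + 2*x**2*sin(3*x)/3 + 2*x**2*cos(3*x)/9 - 4*x*sin(3*x)/27 - 5*x*cos(3*x)/9 + 5*sin(3*x)/27 - 31*cos(3*x)/81 + C

Use integration by parts with u = x**4 - 2*x**3 + 2*x**2 - 3*x - 1, dv = -sin(3*x) dx, so v = cos(3*x)/3.
Apply parts 4 times (tabular method): alternate signs, differentiate u down to 0, integrate dv up.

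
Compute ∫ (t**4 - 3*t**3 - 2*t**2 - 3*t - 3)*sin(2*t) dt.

-t**4*cos(2*t)/2 + t**3*sin(2*t) + 3*t**3*cos(2*t)/2 - 9*t**2*sin(2*t)/4 + 5*t**2*cos(2*t)/2 - 5*t*sin(2*t)/2 - 3*t*cos(2*t)/4 + 3*sin(2*t)/8 + cos(2*t)/4 + C

Use integration by parts with u = t**4 - 3*t**3 - 2*t**2 - 3*t - 3, dv = sin(2*t) dt, so v = -cos(2*t)/2.
Apply parts 4 times (tabular method): alternate signs, differentiate u down to 0, integrate dv up.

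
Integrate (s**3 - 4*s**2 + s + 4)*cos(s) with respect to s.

Use integration by parts with u = s**3 - 4*s**2 + s + 4, dv = cos(s) ds, so v = sin(s).
Apply parts 3 times (tabular method): alternate signs, differentiate u down to 0, integrate dv up.

s**3*sin(s) - 4*s**2*sin(s) + 3*s**2*cos(s) - 5*s*sin(s) - 8*s*cos(s) + 12*sin(s) - 5*cos(s) + C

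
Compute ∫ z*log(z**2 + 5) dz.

Let u = z**2 + 5, so du = (2*z) dz.
The integral becomes (1/2)·∫ log(u) du; integrate by parts with u′=log(u), dv′=du.

z**2*log(z**2 + 5)/2 - z**2/2 + 5*log(z**2 + 5)/2 + C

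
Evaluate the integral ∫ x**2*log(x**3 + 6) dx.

Let u = x**3 + 6, so du = (3*x**2) dx.
The integral becomes (1/3)·∫ log(u) du; integrate by parts with u′=log(u), dv′=du.

x**3*log(x**3 + 6)/3 - x**3/3 + 2*log(x**3 + 6) + C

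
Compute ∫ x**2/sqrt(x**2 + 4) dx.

x*sqrt(x**2 + 4)/2 - 2*log(x + sqrt(x**2 + 4)) + C

Substitute x = 2·tan(θ), so dx = 2·sec(θ)^2 dθ and the radical becomes sqrt(x**2 + 4) = 2·sec(θ) by the Pythagorean identity.
Integrate the resulting trig expression in θ, then back-substitute tan(θ) = x/2, sec(θ) = sqrt(x**2 + 4)/2 (absorbing any constant into C).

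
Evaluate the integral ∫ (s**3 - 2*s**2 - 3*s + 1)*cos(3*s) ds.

Use integration by parts with u = s**3 - 2*s**2 - 3*s + 1, dv = cos(3*s) ds, so v = sin(3*s)/3.
Apply parts 3 times (tabular method): alternate signs, differentiate u down to 0, integrate dv up.

s**3*sin(3*s)/3 - 2*s**2*sin(3*s)/3 + s**2*cos(3*s)/3 - 11*s*sin(3*s)/9 - 4*s*cos(3*s)/9 + 13*sin(3*s)/27 - 11*cos(3*s)/27 + C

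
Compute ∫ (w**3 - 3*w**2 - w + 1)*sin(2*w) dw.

Use integration by parts with u = w**3 - 3*w**2 - w + 1, dv = sin(2*w) dw, so v = -cos(2*w)/2.
Apply parts 3 times (tabular method): alternate signs, differentiate u down to 0, integrate dv up.

-w**3*cos(2*w)/2 + 3*w**2*sin(2*w)/4 + 3*w**2*cos(2*w)/2 - 3*w*sin(2*w)/2 + 5*w*cos(2*w)/4 - 5*sin(2*w)/8 - 5*cos(2*w)/4 + C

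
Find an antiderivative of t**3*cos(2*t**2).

t**2*sin(2*t**2)/4 + cos(2*t**2)/8 + C

Let u = t², du = 2t dt; rewrite as (1/2)∫ u^1·cos(2u) du.
Now integrate by parts 1 time.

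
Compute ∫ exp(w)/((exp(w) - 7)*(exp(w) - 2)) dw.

log(exp(w) - 7)/5 - log(exp(w) - 2)/5 + C

Let u = e^w, du = e^w dw.
The integral becomes ∫ du/((u-7)(u-2)); decompose into partial fractions.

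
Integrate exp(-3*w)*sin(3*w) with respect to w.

-exp(-3*w)*sin(3*w)/6 - exp(-3*w)*cos(3*w)/6 + C

Let I denote the integral. Integrate by parts with u = sin(3*w), dv = exp(-3*w) dw, so v = -exp(-3*w)/3: I = -exp(-3*w)*sin(3*w)/3 + ∫ exp(-3*w)*cos(3*w) dw.
Apply parts again with u = cos(3*w), dv = exp(-3*w) dw: ∫ exp(-3*w)*cos(3*w) dw = -exp(-3*w)*cos(3*w)/3 − I. Substituting back brings back I: I = -exp(-3*w)*sin(3*w)/3 - exp(-3*w)*cos(3*w)/3 − I.
Solving for I: (1 + 1)·I equals the remaining terms, so I = (1/2)·(-exp(-3*w)*sin(3*w)/3 - exp(-3*w)*cos(3*w)/3).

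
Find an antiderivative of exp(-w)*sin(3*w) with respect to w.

-exp(-w)*sin(3*w)/10 - 3*exp(-w)*cos(3*w)/10 + C

Let I denote the integral. Integrate by parts with u = sin(3*w), dv = exp(-w) dw, so v = -exp(-w): I = -exp(-w)*sin(3*w) + 3·∫ exp(-w)*cos(3*w) dw.
Apply parts again with u = cos(3*w), dv = exp(-w) dw: ∫ exp(-w)*cos(3*w) dw = -exp(-w)*cos(3*w) − 3·I. Substituting back brings back I: I = -exp(-w)*sin(3*w) - 3*exp(-w)*cos(3*w) − 9·I.
Solving for I: (1 + 9)·I equals the remaining terms, so I = (1/10)·(-exp(-w)*sin(3*w) - 3*exp(-w)*cos(3*w)).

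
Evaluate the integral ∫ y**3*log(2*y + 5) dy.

y**4*log(2*y + 5)/4 - y**4/16 + 5*y**3/24 - 25*y**2/32 + 125*y/32 - 625*log(2*y + 5)/64 + C

Use integration by parts with u = log(2*y + 5), dv = y**3 dy.
Then du = 2/(2*y + 5) dy and v = y**4/4.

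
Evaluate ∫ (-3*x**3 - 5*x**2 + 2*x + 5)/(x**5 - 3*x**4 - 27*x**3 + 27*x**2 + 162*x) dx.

5*log(x)/162 - 811*log(x - 6)/1458 + 115*log(x - 3)/324 + 497*log(x + 3)/2916 + 35/(162*x + 486) + C

Factor the denominator: x*(x - 6)*(x - 3)*(x + 3)**2.
Partial-fraction decomposition: 497/(2916*(x + 3)) - 35/(162*(x + 3)**2) + 115/(324*(x - 3)) - 811/(1458*(x - 6)) + 5/(162*x).
Integrate each term; A/(x−a) gives A·log|x−a|; A/(x−a)² gives −A/(x−a).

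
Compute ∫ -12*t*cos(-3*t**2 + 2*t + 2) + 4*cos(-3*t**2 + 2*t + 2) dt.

2*sin(-3*t**2 + 2*t + 2) + C

Let u = 3*t**2 - 2*t - 2, so du = (6*t - 2) dt.
Rewriting, the integral becomes -2·∫ cos(u) du = -2·sin(u).
Substituting back, u = 3*t**2 - 2*t - 2.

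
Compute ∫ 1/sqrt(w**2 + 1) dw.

Substitute w = tan(θ), so dw = sec(θ)^2 dθ and the radical becomes sqrt(w**2 + 1) = sec(θ) by the Pythagorean identity.
Integrate the resulting trig expression in θ, then back-substitute tan(θ) = w, sec(θ) = sqrt(w**2 + 1) (absorbing any constant into C).

log(w + sqrt(w**2 + 1)) + C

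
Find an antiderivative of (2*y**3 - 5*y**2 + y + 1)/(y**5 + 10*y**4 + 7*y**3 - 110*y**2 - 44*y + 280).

Factor the denominator: (y - 2)**2*(y + 2)*(y + 5)*(y + 7).
Partial-fraction decomposition: -937/(810*(y + 7)) + 379/(294*(y + 5)) - 37/(240*(y + 2)) + 1387/(63504*(y - 2)) - 1/(252*(y - 2)**2).
Integrate each term; A/(y−a) gives A·log|y−a|; A/(y−a)² gives −A/(y−a).

1387*log(y - 2)/63504 - 37*log(y + 2)/240 + 379*log(y + 5)/294 - 937*log(y + 7)/810 + 1/(252*y - 504) + C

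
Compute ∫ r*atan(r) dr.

Use integration by parts with u = arctan(r), dv = r dr.
Then du = 1/(r**2 + 1) dr.

r**2*atan(r)/2 - r/2 + atan(r)/2 + C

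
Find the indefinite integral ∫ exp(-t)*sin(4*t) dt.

Let I denote the integral. Integrate by parts with u = sin(4*t), dv = exp(-t) dt, so v = -exp(-t): I = -exp(-t)*sin(4*t) + 4·∫ exp(-t)*cos(4*t) dt.
Apply parts again with u = cos(4*t), dv = exp(-t) dt: ∫ exp(-t)*cos(4*t) dt = -exp(-t)*cos(4*t) − 4·I. Substituting back brings back I: I = -exp(-t)*sin(4*t) - 4*exp(-t)*cos(4*t) − 16·I.
Solving for I: (1 + 16)·I equals the remaining terms, so I = (1/17)·(-exp(-t)*sin(4*t) - 4*exp(-t)*cos(4*t)).

-exp(-t)*sin(4*t)/17 - 4*exp(-t)*cos(4*t)/17 + C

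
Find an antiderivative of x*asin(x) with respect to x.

Use integration by parts with u = arcsin(x), dv = x dx.
Then du = 1/sqrt(-x**2 + 1) dx.

x**2*asin(x)/2 + x*sqrt(-x**2 + 1)/4 - asin(x)/4 + C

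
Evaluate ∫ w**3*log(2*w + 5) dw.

w**4*log(2*w + 5)/4 - w**4/16 + 5*w**3/24 - 25*w**2/32 + 125*w/32 - 625*log(2*w + 5)/64 + C

Use integration by parts with u = log(2*w + 5), dv = w**3 dw.
Then du = 2/(2*w + 5) dw and v = w**4/4.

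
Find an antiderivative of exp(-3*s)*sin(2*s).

Let I denote the integral. Integrate by parts with u = sin(2*s), dv = exp(-3*s) ds, so v = -exp(-3*s)/3: I = -exp(-3*s)*sin(2*s)/3 + (2/3)·∫ exp(-3*s)*cos(2*s) ds.
Apply parts again with u = cos(2*s), dv = exp(-3*s) ds: ∫ exp(-3*s)*cos(2*s) ds = -exp(-3*s)*cos(2*s)/3 − (2/3)·I. Substituting back brings back I: I = -exp(-3*s)*sin(2*s)/3 - 2*exp(-3*s)*cos(2*s)/9 − (4/9)·I.
Solving for I: (1 + 4/9)·I equals the remaining terms, so I = (9/13)·(-exp(-3*s)*sin(2*s)/3 - 2*exp(-3*s)*cos(2*s)/9).

-3*exp(-3*s)*sin(2*s)/13 - 2*exp(-3*s)*cos(2*s)/13 + C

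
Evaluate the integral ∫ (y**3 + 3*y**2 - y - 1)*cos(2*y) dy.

Use integration by parts with u = y**3 + 3*y**2 - y - 1, dv = cos(2*y) dy, so v = sin(2*y)/2.
Apply parts 3 times (tabular method): alternate signs, differentiate u down to 0, integrate dv up.

y**3*sin(2*y)/2 + 3*y**2*sin(2*y)/2 + 3*y**2*cos(2*y)/4 - 5*y*sin(2*y)/4 + 3*y*cos(2*y)/2 - 5*sin(2*y)/4 - 5*cos(2*y)/8 + C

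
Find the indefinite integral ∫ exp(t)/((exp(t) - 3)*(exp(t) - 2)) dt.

log(exp(t) - 3) - log(exp(t) - 2) + C

Let u = e^t, du = e^t dt.
The integral becomes ∫ du/((u-2)(u-3)); decompose into partial fractions.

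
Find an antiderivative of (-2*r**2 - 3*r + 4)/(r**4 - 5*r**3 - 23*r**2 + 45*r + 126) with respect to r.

-23*log(r - 7)/72 + 23*log(r - 3)/120 + 2*log(r + 2)/45 + log(r + 3)/12 + C

Factor the denominator: (r - 7)*(r - 3)*(r + 2)*(r + 3).
Partial-fraction decomposition: 1/(12*(r + 3)) + 2/(45*(r + 2)) + 23/(120*(r - 3)) - 23/(72*(r - 7)).
Integrate each term: A/(r−a) contributes A·log|r−a|.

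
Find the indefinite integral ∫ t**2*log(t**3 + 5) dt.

Let u = t**3 + 5, so du = (3*t**2) dt.
The integral becomes (1/3)·∫ log(u) du; integrate by parts with u′=log(u), dv′=du.

t**3*log(t**3 + 5)/3 - t**3/3 + 5*log(t**3 + 5)/3 + C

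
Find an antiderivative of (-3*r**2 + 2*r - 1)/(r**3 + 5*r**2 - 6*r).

log(r)/6 - 2*log(r - 1)/7 - 121*log(r + 6)/42 + C

Factor the denominator: r*(r - 1)*(r + 6).
Partial-fraction decomposition: -121/(42*(r + 6)) - 2/(7*(r - 1)) + 1/(6*r).
Integrate each term: A/(r−a) contributes A·log|r−a|.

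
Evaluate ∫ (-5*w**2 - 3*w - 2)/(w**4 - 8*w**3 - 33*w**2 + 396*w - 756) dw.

Factor the denominator: (w - 6)**2*(w - 3)*(w + 7).
Partial-fraction decomposition: 113/(845*(w + 7)) - 28/(45*(w - 3)) + 743/(1521*(w - 6)) - 200/(39*(w - 6)**2).
Integrate each term; A/(w−a) gives A·log|w−a|; A/(w−a)² gives −A/(w−a).

743*log(w - 6)/1521 - 28*log(w - 3)/45 + 113*log(w + 7)/845 + 200/(39*w - 234) + C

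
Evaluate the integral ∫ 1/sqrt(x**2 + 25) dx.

Substitute x = 5·tan(θ), so dx = 5·sec(θ)^2 dθ and the radical becomes sqrt(x**2 + 25) = 5·sec(θ) by the Pythagorean identity.
Integrate the resulting trig expression in θ, then back-substitute tan(θ) = x/5, sec(θ) = sqrt(x**2 + 25)/5 (absorbing any constant into C).

log(x + sqrt(x**2 + 25)) + C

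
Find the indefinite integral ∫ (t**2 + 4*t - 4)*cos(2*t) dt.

t**2*sin(2*t)/2 + 2*t*sin(2*t) + t*cos(2*t)/2 - 9*sin(2*t)/4 + cos(2*t) + C

Use integration by parts with u = t**2 + 4*t - 4, dv = cos(2*t) dt, so v = sin(2*t)/2.
Apply parts 2 times (tabular method): alternate signs, differentiate u down to 0, integrate dv up.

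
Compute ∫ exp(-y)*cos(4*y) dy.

4*exp(-y)*sin(4*y)/17 - exp(-y)*cos(4*y)/17 + C

Let I denote the integral. Integrate by parts with u = cos(4*y), dv = exp(-y) dy, so v = -exp(-y): I = -exp(-y)*cos(4*y) − 4·∫ exp(-y)*sin(4*y) dy.
Apply parts again with u = sin(4*y), dv = exp(-y) dy: ∫ exp(-y)*sin(4*y) dy = -exp(-y)*sin(4*y) + 4·I. Substituting back brings back I: I = 4*exp(-y)*sin(4*y) - exp(-y)*cos(4*y) − 16·I.
Solving for I: (1 + 16)·I equals the remaining terms, so I = (1/17)·(4*exp(-y)*sin(4*y) - exp(-y)*cos(4*y)).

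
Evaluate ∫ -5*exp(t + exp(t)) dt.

Let u = exp(t), so du = (exp(t)) dt.
Rewriting, the integral becomes -5·∫ e^u du = -5·e^u.
Substituting back, u = exp(t).

-5*exp(exp(t)) + C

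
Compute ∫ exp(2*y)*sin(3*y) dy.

2*exp(2*y)*sin(3*y)/13 - 3*exp(2*y)*cos(3*y)/13 + C

Let I denote the integral. Integrate by parts with u = sin(3*y), dv = exp(2*y) dy, so v = exp(2*y)/2: I = exp(2*y)*sin(3*y)/2 − (3/2)·∫ exp(2*y)*cos(3*y) dy.
Apply parts again with u = cos(3*y), dv = exp(2*y) dy: ∫ exp(2*y)*cos(3*y) dy = exp(2*y)*cos(3*y)/2 + (3/2)·I. Substituting back brings back I: I = exp(2*y)*sin(3*y)/2 - 3*exp(2*y)*cos(3*y)/4 − (9/4)·I.
Solving for I: (1 + 9/4)·I equals the remaining terms, so I = (4/13)·(exp(2*y)*sin(3*y)/2 - 3*exp(2*y)*cos(3*y)/4).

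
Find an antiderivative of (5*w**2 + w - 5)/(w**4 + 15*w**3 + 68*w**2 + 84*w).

-5*log(w)/84 - 13*log(w + 2)/40 + 169*log(w + 6)/24 - 233*log(w + 7)/35 + C

Factor the denominator: w*(w + 2)*(w + 6)*(w + 7).
Partial-fraction decomposition: -233/(35*(w + 7)) + 169/(24*(w + 6)) - 13/(40*(w + 2)) - 5/(84*w).
Integrate each term: A/(w−a) contributes A·log|w−a|.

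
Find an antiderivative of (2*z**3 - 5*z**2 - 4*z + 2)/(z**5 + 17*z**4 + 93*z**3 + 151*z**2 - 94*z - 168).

Factor the denominator: (z - 1)*(z + 1)*(z + 4)*(z + 6)*(z + 7).
Partial-fraction decomposition: -901/(144*(z + 7)) + 293/(35*(z + 6)) - 19/(9*(z + 4)) + 1/(180*(z + 1)) - 1/(112*(z - 1)).
Integrate each term: A/(z−a) contributes A·log|z−a|.

-log(z - 1)/112 + log(z + 1)/180 - 19*log(z + 4)/9 + 293*log(z + 6)/35 - 901*log(z + 7)/144 + C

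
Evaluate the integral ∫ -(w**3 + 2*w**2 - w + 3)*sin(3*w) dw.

Use integration by parts with u = w**3 + 2*w**2 - w + 3, dv = -sin(3*w) dw, so v = cos(3*w)/3.
Apply parts 3 times (tabular method): alternate signs, differentiate u down to 0, integrate dv up.

w**3*cos(3*w)/3 - w**2*sin(3*w)/3 + 2*w**2*cos(3*w)/3 - 4*w*sin(3*w)/9 - 5*w*cos(3*w)/9 + 5*sin(3*w)/27 + 23*cos(3*w)/27 + C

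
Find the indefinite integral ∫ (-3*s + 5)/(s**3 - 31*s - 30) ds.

Factor the denominator: (s - 6)*(s + 1)*(s + 5).
Partial-fraction decomposition: 5/(11*(s + 5)) - 2/(7*(s + 1)) - 13/(77*(s - 6)).
Integrate each term: A/(s−a) contributes A·log|s−a|.

-13*log(s - 6)/77 - 2*log(s + 1)/7 + 5*log(s + 5)/11 + C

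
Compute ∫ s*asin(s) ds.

s**2*asin(s)/2 + s*sqrt(-s**2 + 1)/4 - asin(s)/4 + C

Use integration by parts with u = arcsin(s), dv = s ds.
Then du = 1/sqrt(-s**2 + 1) ds.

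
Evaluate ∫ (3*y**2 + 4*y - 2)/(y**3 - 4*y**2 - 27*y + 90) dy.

Factor the denominator: (y - 6)*(y - 3)*(y + 5).
Partial-fraction decomposition: 53/(88*(y + 5)) - 37/(24*(y - 3)) + 130/(33*(y - 6)).
Integrate each term: A/(y−a) contributes A·log|y−a|.

130*log(y - 6)/33 - 37*log(y - 3)/24 + 53*log(y + 5)/88 + C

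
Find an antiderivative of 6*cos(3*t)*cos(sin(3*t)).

2*sin(sin(3*t)) + C

Let u = sin(3*t), so du = (3*cos(3*t)) dt.
Rewriting, the integral becomes 2·∫ cos(u) du = 2·sin(u).
Substituting back, u = sin(3*t).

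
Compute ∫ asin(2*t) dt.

Use integration by parts with u = arcsin(2*t), dv = dt.
Then du = 2/sqrt(-4*t**2 + 1) dt.

t*asin(2*t) + sqrt(-4*t**2 + 1)/2 + C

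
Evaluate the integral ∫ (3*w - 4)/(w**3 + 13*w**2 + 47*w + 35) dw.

-7*log(w + 1)/24 + 19*log(w + 5)/8 - 25*log(w + 7)/12 + C

Factor the denominator: (w + 1)*(w + 5)*(w + 7).
Partial-fraction decomposition: -25/(12*(w + 7)) + 19/(8*(w + 5)) - 7/(24*(w + 1)).
Integrate each term: A/(w−a) contributes A·log|w−a|.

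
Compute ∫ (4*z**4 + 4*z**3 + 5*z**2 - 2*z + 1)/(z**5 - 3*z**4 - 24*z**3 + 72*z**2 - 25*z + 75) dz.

Factor the denominator: (z - 5)*(z - 3)*(z + 5)*(z**2 + 1).
Partial-fraction decomposition: -3*(3*z - 1)/(130*(z**2 + 1)) + 267/(260*(z + 5)) - 59/(20*(z - 3)) + 779/(130*(z - 5)).
Integrate each term; A/(z−a) gives A·log|z−a|; the (Bz+D)/(z²+p²) term gives a log and an atan.

779*log(z - 5)/130 - 59*log(z - 3)/20 + 267*log(z + 5)/260 - 9*log(z**2 + 1)/260 + 3*atan(z)/130 + C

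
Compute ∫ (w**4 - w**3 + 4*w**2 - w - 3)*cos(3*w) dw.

w**4*sin(3*w)/3 - w**3*sin(3*w)/3 + 4*w**3*cos(3*w)/9 + 8*w**2*sin(3*w)/9 - w**2*cos(3*w)/3 - w*sin(3*w)/9 + 16*w*cos(3*w)/27 - 97*sin(3*w)/81 - cos(3*w)/27 + C

Use integration by parts with u = w**4 - w**3 + 4*w**2 - w - 3, dv = cos(3*w) dw, so v = sin(3*w)/3.
Apply parts 4 times (tabular method): alternate signs, differentiate u down to 0, integrate dv up.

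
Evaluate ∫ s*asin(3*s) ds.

s**2*asin(3*s)/2 + s*sqrt(-9*s**2 + 1)/12 - asin(3*s)/36 + C

Use integration by parts with u = arcsin(3*s), dv = s ds.
Then du = 3/sqrt(-9*s**2 + 1) ds.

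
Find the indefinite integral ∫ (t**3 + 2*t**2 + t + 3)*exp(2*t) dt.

(4*t**3 + 2*t**2 + 2*t + 11)*exp(2*t)/8 + C

Use integration by parts with u = t**3 + 2*t**2 + t + 3, dv = exp(2*t) dt, so v = exp(2*t)/2.
Apply parts 3 times (tabular method): alternate signs, differentiate u down to 0, integrate dv up.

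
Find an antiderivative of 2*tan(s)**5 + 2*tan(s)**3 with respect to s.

Let u = tan(s), so du = (tan(s)**2 + 1) ds.
Rewriting, the integral becomes 2·∫ u^3 du = 2·u^4/4.
Substituting back, u = tan(s).

tan(s)**4/2 + C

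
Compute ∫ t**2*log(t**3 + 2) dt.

Let u = t**3 + 2, so du = (3*t**2) dt.
The integral becomes (1/3)·∫ log(u) du; integrate by parts with u′=log(u), dv′=du.

t**3*log(t**3 + 2)/3 - t**3/3 + 2*log(t**3 + 2)/3 + C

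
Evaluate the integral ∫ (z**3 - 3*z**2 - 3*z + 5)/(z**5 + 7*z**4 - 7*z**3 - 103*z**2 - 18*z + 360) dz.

-log(z - 3)/84 + log(z - 2)/42 - 2*log(z + 3)/3 + 95*log(z + 4)/42 - 45*log(z + 5)/28 + C

Factor the denominator: (z - 3)*(z - 2)*(z + 3)*(z + 4)*(z + 5).
Partial-fraction decomposition: -45/(28*(z + 5)) + 95/(42*(z + 4)) - 2/(3*(z + 3)) + 1/(42*(z - 2)) - 1/(84*(z - 3)).
Integrate each term: A/(z−a) contributes A·log|z−a|.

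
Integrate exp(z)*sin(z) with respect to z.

Let I denote the integral. Integrate by parts with u = sin(z), dv = exp(z) dz, so v = exp(z): I = exp(z)*sin(z) − ∫ exp(z)*cos(z) dz.
Apply parts again with u = cos(z), dv = exp(z) dz: ∫ exp(z)*cos(z) dz = exp(z)*cos(z) + I. Substituting back brings back I: I = exp(z)*sin(z) - exp(z)*cos(z) − I.
Solving for I: (1 + 1)·I equals the remaining terms, so I = (1/2)·(exp(z)*sin(z) - exp(z)*cos(z)).

exp(z)*sin(z)/2 - exp(z)*cos(z)/2 + C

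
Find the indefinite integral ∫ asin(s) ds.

Use integration by parts with u = arcsin(s), dv = ds.
Then du = 1/sqrt(-s**2 + 1) ds.

s*asin(s) + sqrt(-s**2 + 1) + C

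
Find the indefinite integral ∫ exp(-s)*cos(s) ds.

Let I denote the integral. Integrate by parts with u = cos(s), dv = exp(-s) ds, so v = -exp(-s): I = -exp(-s)*cos(s) − ∫ exp(-s)*sin(s) ds.
Apply parts again with u = sin(s), dv = exp(-s) ds: ∫ exp(-s)*sin(s) ds = -exp(-s)*sin(s) + I. Substituting back brings back I: I = exp(-s)*sin(s) - exp(-s)*cos(s) − I.
Solving for I: (1 + 1)·I equals the remaining terms, so I = (1/2)·(exp(-s)*sin(s) - exp(-s)*cos(s)).

exp(-s)*sin(s)/2 - exp(-s)*cos(s)/2 + C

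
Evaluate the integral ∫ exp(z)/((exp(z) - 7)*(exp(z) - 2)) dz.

log(exp(z) - 7)/5 - log(exp(z) - 2)/5 + C

Let u = e^z, du = e^z dz.
The integral becomes ∫ du/((u-2)(u-7)); decompose into partial fractions.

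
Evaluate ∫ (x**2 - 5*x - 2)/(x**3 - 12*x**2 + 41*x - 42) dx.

3*log(x - 7)/5 + 2*log(x - 3) - 8*log(x - 2)/5 + C

Factor the denominator: (x - 7)*(x - 3)*(x - 2).
Partial-fraction decomposition: -8/(5*(x - 2)) + 2/(x - 3) + 3/(5*(x - 7)).
Integrate each term: A/(x−a) contributes A·log|x−a|.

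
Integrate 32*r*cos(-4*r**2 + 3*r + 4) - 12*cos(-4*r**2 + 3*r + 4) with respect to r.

-4*sin(-4*r**2 + 3*r + 4) + C

Let u = 4*r**2 - 3*r - 4, so du = (8*r - 3) dr.
Rewriting, the integral becomes 4·∫ cos(u) du = 4·sin(u).
Substituting back, u = 4*r**2 - 3*r - 4.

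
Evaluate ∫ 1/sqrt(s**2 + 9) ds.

Substitute s = 3·tan(θ), so ds = 3·sec(θ)^2 dθ and the radical becomes sqrt(s**2 + 9) = 3·sec(θ) by the Pythagorean identity.
Integrate the resulting trig expression in θ, then back-substitute tan(θ) = s/3, sec(θ) = sqrt(s**2 + 9)/3 (absorbing any constant into C).

log(s + sqrt(s**2 + 9)) + C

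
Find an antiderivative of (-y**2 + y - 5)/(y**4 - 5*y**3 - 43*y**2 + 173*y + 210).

Factor the denominator: (y - 7)*(y - 5)*(y + 1)*(y + 6).
Partial-fraction decomposition: 47/(715*(y + 6)) - 7/(240*(y + 1)) + 25/(132*(y - 5)) - 47/(208*(y - 7)).
Integrate each term: A/(y−a) contributes A·log|y−a|.

-47*log(y - 7)/208 + 25*log(y - 5)/132 - 7*log(y + 1)/240 + 47*log(y + 6)/715 + C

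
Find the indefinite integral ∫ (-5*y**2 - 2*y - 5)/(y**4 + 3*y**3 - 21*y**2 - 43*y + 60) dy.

Factor the denominator: (y - 4)*(y - 1)*(y + 3)*(y + 5).
Partial-fraction decomposition: 10/(9*(y + 5)) - 11/(14*(y + 3)) + 1/(6*(y - 1)) - 31/(63*(y - 4)).
Integrate each term: A/(y−a) contributes A·log|y−a|.

-31*log(y - 4)/63 + log(y - 1)/6 - 11*log(y + 3)/14 + 10*log(y + 5)/9 + C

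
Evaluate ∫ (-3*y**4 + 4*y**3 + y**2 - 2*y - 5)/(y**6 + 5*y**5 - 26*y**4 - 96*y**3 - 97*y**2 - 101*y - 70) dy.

Factor the denominator: (y - 5)*(y + 1)*(y + 2)*(y + 7)*(y**2 + 1).
Partial-fraction decomposition: -3*(9*y - 13)/(500*(y**2 + 1)) + 2839/(6000*(y + 7)) - 11/(25*(y + 2)) + 1/(8*(y + 1)) - 5/(48*(y - 5)).
Integrate each term; A/(y−a) gives A·log|y−a|; the (By+D)/(y²+p²) term gives a log and an atan.

-5*log(y - 5)/48 + log(y + 1)/8 - 11*log(y + 2)/25 + 2839*log(y + 7)/6000 - 27*log(y**2 + 1)/1000 + 39*atan(y)/500 + C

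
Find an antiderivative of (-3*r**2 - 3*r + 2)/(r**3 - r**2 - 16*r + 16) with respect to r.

-29*log(r - 4)/12 + 4*log(r - 1)/15 - 17*log(r + 4)/20 + C

Factor the denominator: (r - 4)*(r - 1)*(r + 4).
Partial-fraction decomposition: -17/(20*(r + 4)) + 4/(15*(r - 1)) - 29/(12*(r - 4)).
Integrate each term: A/(r−a) contributes A·log|r−a|.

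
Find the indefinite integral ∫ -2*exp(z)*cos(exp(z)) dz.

-2*sin(exp(z)) + C

Let u = exp(z), so du = (exp(z)) dz.
Rewriting, the integral becomes -2·∫ cos(u) du = -2·sin(u).
Substituting back, u = exp(z).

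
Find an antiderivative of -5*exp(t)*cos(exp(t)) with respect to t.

Let u = exp(t), so du = (exp(t)) dt.
Rewriting, the integral becomes -5·∫ cos(u) du = -5·sin(u).
Substituting back, u = exp(t).

-5*sin(exp(t)) + C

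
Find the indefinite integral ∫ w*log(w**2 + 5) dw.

w**2*log(w**2 + 5)/2 - w**2/2 + 5*log(w**2 + 5)/2 + C

Let u = w**2 + 5, so du = (2*w) dw.
The integral becomes (1/2)·∫ log(u) du; integrate by parts with u′=log(u), dv′=du.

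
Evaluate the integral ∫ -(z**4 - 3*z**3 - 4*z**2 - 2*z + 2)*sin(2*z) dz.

z**4*cos(2*z)/2 - z**3*sin(2*z) - 3*z**3*cos(2*z)/2 + 9*z**2*sin(2*z)/4 - 7*z**2*cos(2*z)/2 + 7*z*sin(2*z)/2 + 5*z*cos(2*z)/4 - 5*sin(2*z)/8 + 11*cos(2*z)/4 + C

Use integration by parts with u = z**4 - 3*z**3 - 4*z**2 - 2*z + 2, dv = -sin(2*z) dz, so v = cos(2*z)/2.
Apply parts 4 times (tabular method): alternate signs, differentiate u down to 0, integrate dv up.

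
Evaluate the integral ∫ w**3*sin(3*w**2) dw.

-w**2*cos(3*w**2)/6 + sin(3*w**2)/18 + C

Let u = w², du = 2w dw; rewrite as (1/2)∫ u^1·sin(3u) du.
Now integrate by parts 1 time.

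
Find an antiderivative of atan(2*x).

x*atan(2*x) - log(4*x**2 + 1)/4 + C

Use integration by parts with u = arctan(2*x), dv = dx.
Then du = 2/(4*x**2 + 1) dx.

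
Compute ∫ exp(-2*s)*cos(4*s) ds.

exp(-2*s)*sin(4*s)/5 - exp(-2*s)*cos(4*s)/10 + C

Let I denote the integral. Integrate by parts with u = cos(4*s), dv = exp(-2*s) ds, so v = -exp(-2*s)/2: I = -exp(-2*s)*cos(4*s)/2 − 2·∫ exp(-2*s)*sin(4*s) ds.
Apply parts again with u = sin(4*s), dv = exp(-2*s) ds: ∫ exp(-2*s)*sin(4*s) ds = -exp(-2*s)*sin(4*s)/2 + 2·I. Substituting back brings back I: I = exp(-2*s)*sin(4*s) - exp(-2*s)*cos(4*s)/2 − 4·I.
Solving for I: (1 + 4)·I equals the remaining terms, so I = (1/5)·(exp(-2*s)*sin(4*s) - exp(-2*s)*cos(4*s)/2).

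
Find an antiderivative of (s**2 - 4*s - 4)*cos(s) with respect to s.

Use integration by parts with u = s**2 - 4*s - 4, dv = cos(s) ds, so v = sin(s).
Apply parts 2 times (tabular method): alternate signs, differentiate u down to 0, integrate dv up.

s**2*sin(s) - 4*s*sin(s) + 2*s*cos(s) - 6*sin(s) - 4*cos(s) + C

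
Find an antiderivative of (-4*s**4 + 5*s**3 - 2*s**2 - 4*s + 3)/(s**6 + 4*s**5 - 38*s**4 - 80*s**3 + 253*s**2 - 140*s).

Factor the denominator: s*(s - 5)*(s - 1)**2*(s + 4)*(s + 7).
Partial-fraction decomposition: 5693/(8064*(s + 7)) - 1357/(2700*(s + 4)) + 137/(3200*(s - 1)) + 1/(80*(s - 1)**2) - 971/(4320*(s - 5)) - 3/(140*s).
Integrate each term; A/(s−a) gives A·log|s−a|; A/(s−a)² gives −A/(s−a).

-3*log(s)/140 - 971*log(s - 5)/4320 + 137*log(s - 1)/3200 - 1357*log(s + 4)/2700 + 5693*log(s + 7)/8064 - 1/(80*s - 80) + C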